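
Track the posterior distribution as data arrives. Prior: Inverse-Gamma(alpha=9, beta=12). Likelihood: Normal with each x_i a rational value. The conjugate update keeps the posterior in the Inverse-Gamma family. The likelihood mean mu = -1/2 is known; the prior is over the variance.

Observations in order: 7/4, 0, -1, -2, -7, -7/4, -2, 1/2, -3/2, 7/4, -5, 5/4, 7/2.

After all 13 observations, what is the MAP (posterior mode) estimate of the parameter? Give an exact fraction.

obs 1: x=7/4 → posterior Inverse-Gamma(19/2, 465/32)
obs 2: x=0 → posterior Inverse-Gamma(10, 469/32)
obs 3: x=-1 → posterior Inverse-Gamma(21/2, 473/32)
obs 4: x=-2 → posterior Inverse-Gamma(11, 509/32)
obs 5: x=-7 → posterior Inverse-Gamma(23/2, 1185/32)
obs 6: x=-7/4 → posterior Inverse-Gamma(12, 605/16)
obs 7: x=-2 → posterior Inverse-Gamma(25/2, 623/16)
obs 8: x=1/2 → posterior Inverse-Gamma(13, 631/16)
obs 9: x=-3/2 → posterior Inverse-Gamma(27/2, 639/16)
obs 10: x=7/4 → posterior Inverse-Gamma(14, 1359/32)
obs 11: x=-5 → posterior Inverse-Gamma(29/2, 1683/32)
obs 12: x=5/4 → posterior Inverse-Gamma(15, 433/8)
obs 13: x=7/2 → posterior Inverse-Gamma(31/2, 497/8)

497/132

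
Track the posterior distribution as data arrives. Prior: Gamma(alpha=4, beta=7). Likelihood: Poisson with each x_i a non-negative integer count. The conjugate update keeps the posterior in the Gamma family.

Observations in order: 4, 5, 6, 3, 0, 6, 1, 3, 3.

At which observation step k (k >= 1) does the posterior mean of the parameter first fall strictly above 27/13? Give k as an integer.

obs 1: x=4 → posterior Gamma(8, 8)
obs 2: x=5 → posterior Gamma(13, 9)
obs 3: x=6 → posterior Gamma(19, 10)
obs 4: x=3 → posterior Gamma(22, 11)
obs 5: x=0 → posterior Gamma(22, 12)
obs 6: x=6 → posterior Gamma(28, 13)
obs 7: x=1 → posterior Gamma(29, 14)
obs 8: x=3 → posterior Gamma(32, 15)
obs 9: x=3 → posterior Gamma(35, 16)

k = 6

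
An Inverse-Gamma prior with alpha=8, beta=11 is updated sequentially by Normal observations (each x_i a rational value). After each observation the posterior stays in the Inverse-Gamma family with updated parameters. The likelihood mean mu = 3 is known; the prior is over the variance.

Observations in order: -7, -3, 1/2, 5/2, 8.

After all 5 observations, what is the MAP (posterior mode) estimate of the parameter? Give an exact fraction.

obs 1: x=-7 → posterior Inverse-Gamma(17/2, 61)
obs 2: x=-3 → posterior Inverse-Gamma(9, 79)
obs 3: x=1/2 → posterior Inverse-Gamma(19/2, 657/8)
obs 4: x=5/2 → posterior Inverse-Gamma(10, 329/4)
obs 5: x=8 → posterior Inverse-Gamma(21/2, 379/4)

379/46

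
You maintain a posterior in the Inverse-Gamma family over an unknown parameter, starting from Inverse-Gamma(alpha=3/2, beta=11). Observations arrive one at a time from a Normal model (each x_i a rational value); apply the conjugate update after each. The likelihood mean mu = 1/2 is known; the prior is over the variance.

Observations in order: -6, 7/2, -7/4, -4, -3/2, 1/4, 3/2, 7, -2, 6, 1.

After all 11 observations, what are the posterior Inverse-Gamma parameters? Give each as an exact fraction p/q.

obs 1: x=-6 → posterior Inverse-Gamma(2, 257/8)
obs 2: x=7/2 → posterior Inverse-Gamma(5/2, 293/8)
obs 3: x=-7/4 → posterior Inverse-Gamma(3, 1253/32)
obs 4: x=-4 → posterior Inverse-Gamma(7/2, 1577/32)
obs 5: x=-3/2 → posterior Inverse-Gamma(4, 1641/32)
obs 6: x=1/4 → posterior Inverse-Gamma(9/2, 821/16)
obs 7: x=3/2 → posterior Inverse-Gamma(5, 829/16)
obs 8: x=7 → posterior Inverse-Gamma(11/2, 1167/16)
obs 9: x=-2 → posterior Inverse-Gamma(6, 1217/16)
obs 10: x=6 → posterior Inverse-Gamma(13/2, 1459/16)
obs 11: x=1 → posterior Inverse-Gamma(7, 1461/16)

alpha=7, beta=1461/16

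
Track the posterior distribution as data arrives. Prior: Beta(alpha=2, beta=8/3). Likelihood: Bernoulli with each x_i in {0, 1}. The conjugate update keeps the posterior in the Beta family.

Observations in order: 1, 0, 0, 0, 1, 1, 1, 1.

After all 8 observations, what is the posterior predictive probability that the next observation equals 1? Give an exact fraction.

obs 1: x=1 → posterior Beta(3, 8/3)
obs 2: x=0 → posterior Beta(3, 11/3)
obs 3: x=0 → posterior Beta(3, 14/3)
obs 4: x=0 → posterior Beta(3, 17/3)
obs 5: x=1 → posterior Beta(4, 17/3)
obs 6: x=1 → posterior Beta(5, 17/3)
obs 7: x=1 → posterior Beta(6, 17/3)
obs 8: x=1 → posterior Beta(7, 17/3)

21/38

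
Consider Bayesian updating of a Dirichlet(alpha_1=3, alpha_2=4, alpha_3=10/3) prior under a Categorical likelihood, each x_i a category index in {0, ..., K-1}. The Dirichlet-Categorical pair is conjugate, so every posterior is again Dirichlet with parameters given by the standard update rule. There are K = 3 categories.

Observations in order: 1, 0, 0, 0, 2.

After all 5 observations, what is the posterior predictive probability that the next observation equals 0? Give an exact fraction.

9/23

obs 1: x=1 → posterior Dirichlet(3, 5, 10/3)
obs 2: x=0 → posterior Dirichlet(4, 5, 10/3)
obs 3: x=0 → posterior Dirichlet(5, 5, 10/3)
obs 4: x=0 → posterior Dirichlet(6, 5, 10/3)
obs 5: x=2 → posterior Dirichlet(6, 5, 13/3)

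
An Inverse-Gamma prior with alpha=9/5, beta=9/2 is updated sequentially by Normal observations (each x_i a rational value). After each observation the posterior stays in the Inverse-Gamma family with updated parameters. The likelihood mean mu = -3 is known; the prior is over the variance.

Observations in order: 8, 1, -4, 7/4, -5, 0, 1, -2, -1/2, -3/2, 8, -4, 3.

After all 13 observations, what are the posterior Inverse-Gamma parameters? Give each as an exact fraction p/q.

alpha=83/10, beta=5857/32

obs 1: x=8 → posterior Inverse-Gamma(23/10, 65)
obs 2: x=1 → posterior Inverse-Gamma(14/5, 73)
obs 3: x=-4 → posterior Inverse-Gamma(33/10, 147/2)
obs 4: x=7/4 → posterior Inverse-Gamma(19/5, 2713/32)
obs 5: x=-5 → posterior Inverse-Gamma(43/10, 2777/32)
obs 6: x=0 → posterior Inverse-Gamma(24/5, 2921/32)
obs 7: x=1 → posterior Inverse-Gamma(53/10, 3177/32)
obs 8: x=-2 → posterior Inverse-Gamma(29/5, 3193/32)
obs 9: x=-1/2 → posterior Inverse-Gamma(63/10, 3293/32)
obs 10: x=-3/2 → posterior Inverse-Gamma(34/5, 3329/32)
obs 11: x=8 → posterior Inverse-Gamma(73/10, 5265/32)
obs 12: x=-4 → posterior Inverse-Gamma(39/5, 5281/32)
obs 13: x=3 → posterior Inverse-Gamma(83/10, 5857/32)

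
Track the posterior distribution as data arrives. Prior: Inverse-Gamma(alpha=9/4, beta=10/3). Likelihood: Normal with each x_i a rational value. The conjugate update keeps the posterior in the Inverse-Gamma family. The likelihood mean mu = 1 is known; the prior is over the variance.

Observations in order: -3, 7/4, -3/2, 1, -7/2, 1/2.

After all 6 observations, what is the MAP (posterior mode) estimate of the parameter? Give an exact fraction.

obs 1: x=-3 → posterior Inverse-Gamma(11/4, 34/3)
obs 2: x=7/4 → posterior Inverse-Gamma(13/4, 1115/96)
obs 3: x=-3/2 → posterior Inverse-Gamma(15/4, 1415/96)
obs 4: x=1 → posterior Inverse-Gamma(17/4, 1415/96)
obs 5: x=-7/2 → posterior Inverse-Gamma(19/4, 2387/96)
obs 6: x=1/2 → posterior Inverse-Gamma(21/4, 2399/96)

2399/600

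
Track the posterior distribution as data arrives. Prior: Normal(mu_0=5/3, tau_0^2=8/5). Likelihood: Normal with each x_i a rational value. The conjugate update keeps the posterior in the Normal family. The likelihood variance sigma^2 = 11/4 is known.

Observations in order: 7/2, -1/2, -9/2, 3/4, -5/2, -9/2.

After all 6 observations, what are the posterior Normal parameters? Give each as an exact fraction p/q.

mu_0=-469/741, tau_0^2=88/247

obs 1: x=7/2 → posterior Normal(611/261, 88/87)
obs 2: x=-1/2 → posterior Normal(563/357, 88/119)
obs 3: x=-9/2 → posterior Normal(131/453, 88/151)
obs 4: x=3/4 → posterior Normal(203/549, 88/183)
obs 5: x=-5/2 → posterior Normal(-37/645, 88/215)
obs 6: x=-9/2 → posterior Normal(-469/741, 88/247)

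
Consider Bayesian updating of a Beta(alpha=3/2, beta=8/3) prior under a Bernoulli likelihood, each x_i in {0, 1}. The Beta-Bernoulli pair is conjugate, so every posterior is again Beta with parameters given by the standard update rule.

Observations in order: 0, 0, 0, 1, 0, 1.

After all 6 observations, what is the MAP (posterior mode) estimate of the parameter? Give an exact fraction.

15/49

obs 1: x=0 → posterior Beta(3/2, 11/3)
obs 2: x=0 → posterior Beta(3/2, 14/3)
obs 3: x=0 → posterior Beta(3/2, 17/3)
obs 4: x=1 → posterior Beta(5/2, 17/3)
obs 5: x=0 → posterior Beta(5/2, 20/3)
obs 6: x=1 → posterior Beta(7/2, 20/3)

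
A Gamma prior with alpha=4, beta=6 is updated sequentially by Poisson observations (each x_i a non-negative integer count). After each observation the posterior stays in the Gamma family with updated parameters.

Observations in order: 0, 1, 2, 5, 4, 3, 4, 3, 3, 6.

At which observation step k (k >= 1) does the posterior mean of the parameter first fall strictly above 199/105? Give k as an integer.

obs 1: x=0 → posterior Gamma(4, 7)
obs 2: x=1 → posterior Gamma(5, 8)
obs 3: x=2 → posterior Gamma(7, 9)
obs 4: x=5 → posterior Gamma(12, 10)
obs 5: x=4 → posterior Gamma(16, 11)
obs 6: x=3 → posterior Gamma(19, 12)
obs 7: x=4 → posterior Gamma(23, 13)
obs 8: x=3 → posterior Gamma(26, 14)
obs 9: x=3 → posterior Gamma(29, 15)
obs 10: x=6 → posterior Gamma(35, 16)

k = 9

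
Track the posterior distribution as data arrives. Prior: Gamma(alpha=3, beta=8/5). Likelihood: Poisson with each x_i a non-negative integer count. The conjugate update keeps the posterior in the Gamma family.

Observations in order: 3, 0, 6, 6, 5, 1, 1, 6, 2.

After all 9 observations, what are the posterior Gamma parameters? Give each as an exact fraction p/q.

obs 1: x=3 → posterior Gamma(6, 13/5)
obs 2: x=0 → posterior Gamma(6, 18/5)
obs 3: x=6 → posterior Gamma(12, 23/5)
obs 4: x=6 → posterior Gamma(18, 28/5)
obs 5: x=5 → posterior Gamma(23, 33/5)
obs 6: x=1 → posterior Gamma(24, 38/5)
obs 7: x=1 → posterior Gamma(25, 43/5)
obs 8: x=6 → posterior Gamma(31, 48/5)
obs 9: x=2 → posterior Gamma(33, 53/5)

alpha=33, beta=53/5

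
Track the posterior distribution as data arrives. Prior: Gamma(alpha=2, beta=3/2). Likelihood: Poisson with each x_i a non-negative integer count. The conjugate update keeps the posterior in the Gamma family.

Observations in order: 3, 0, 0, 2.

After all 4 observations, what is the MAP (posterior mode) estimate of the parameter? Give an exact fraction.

12/11

obs 1: x=3 → posterior Gamma(5, 5/2)
obs 2: x=0 → posterior Gamma(5, 7/2)
obs 3: x=0 → posterior Gamma(5, 9/2)
obs 4: x=2 → posterior Gamma(7, 11/2)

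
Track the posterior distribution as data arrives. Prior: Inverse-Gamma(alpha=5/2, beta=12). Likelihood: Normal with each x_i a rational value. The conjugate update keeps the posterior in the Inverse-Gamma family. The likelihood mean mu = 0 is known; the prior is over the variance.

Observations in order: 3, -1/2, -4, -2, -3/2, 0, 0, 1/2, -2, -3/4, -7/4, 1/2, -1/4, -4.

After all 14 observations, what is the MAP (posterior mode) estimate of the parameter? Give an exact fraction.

425/112

obs 1: x=3 → posterior Inverse-Gamma(3, 33/2)
obs 2: x=-1/2 → posterior Inverse-Gamma(7/2, 133/8)
obs 3: x=-4 → posterior Inverse-Gamma(4, 197/8)
obs 4: x=-2 → posterior Inverse-Gamma(9/2, 213/8)
obs 5: x=-3/2 → posterior Inverse-Gamma(5, 111/4)
obs 6: x=0 → posterior Inverse-Gamma(11/2, 111/4)
obs 7: x=0 → posterior Inverse-Gamma(6, 111/4)
obs 8: x=1/2 → posterior Inverse-Gamma(13/2, 223/8)
obs 9: x=-2 → posterior Inverse-Gamma(7, 239/8)
obs 10: x=-3/4 → posterior Inverse-Gamma(15/2, 965/32)
obs 11: x=-7/4 → posterior Inverse-Gamma(8, 507/16)
obs 12: x=1/2 → posterior Inverse-Gamma(17/2, 509/16)
obs 13: x=-1/4 → posterior Inverse-Gamma(9, 1019/32)
obs 14: x=-4 → posterior Inverse-Gamma(19/2, 1275/32)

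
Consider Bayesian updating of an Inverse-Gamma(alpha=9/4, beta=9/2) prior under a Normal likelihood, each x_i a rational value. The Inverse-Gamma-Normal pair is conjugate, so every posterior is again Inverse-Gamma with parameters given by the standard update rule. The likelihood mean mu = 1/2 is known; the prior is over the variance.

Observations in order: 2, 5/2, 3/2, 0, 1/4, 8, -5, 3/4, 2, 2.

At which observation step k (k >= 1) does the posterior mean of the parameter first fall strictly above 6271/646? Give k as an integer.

k = 7

obs 1: x=2 → posterior Inverse-Gamma(11/4, 45/8)
obs 2: x=5/2 → posterior Inverse-Gamma(13/4, 61/8)
obs 3: x=3/2 → posterior Inverse-Gamma(15/4, 65/8)
obs 4: x=0 → posterior Inverse-Gamma(17/4, 33/4)
obs 5: x=1/4 → posterior Inverse-Gamma(19/4, 265/32)
obs 6: x=8 → posterior Inverse-Gamma(21/4, 1165/32)
obs 7: x=-5 → posterior Inverse-Gamma(23/4, 1649/32)
obs 8: x=3/4 → posterior Inverse-Gamma(25/4, 825/16)
obs 9: x=2 → posterior Inverse-Gamma(27/4, 843/16)
obs 10: x=2 → posterior Inverse-Gamma(29/4, 861/16)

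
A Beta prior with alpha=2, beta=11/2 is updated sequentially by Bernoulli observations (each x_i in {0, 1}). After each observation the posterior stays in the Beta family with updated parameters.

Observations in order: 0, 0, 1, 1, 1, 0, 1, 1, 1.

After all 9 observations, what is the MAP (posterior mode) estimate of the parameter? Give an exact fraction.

14/29

obs 1: x=0 → posterior Beta(2, 13/2)
obs 2: x=0 → posterior Beta(2, 15/2)
obs 3: x=1 → posterior Beta(3, 15/2)
obs 4: x=1 → posterior Beta(4, 15/2)
obs 5: x=1 → posterior Beta(5, 15/2)
obs 6: x=0 → posterior Beta(5, 17/2)
obs 7: x=1 → posterior Beta(6, 17/2)
obs 8: x=1 → posterior Beta(7, 17/2)
obs 9: x=1 → posterior Beta(8, 17/2)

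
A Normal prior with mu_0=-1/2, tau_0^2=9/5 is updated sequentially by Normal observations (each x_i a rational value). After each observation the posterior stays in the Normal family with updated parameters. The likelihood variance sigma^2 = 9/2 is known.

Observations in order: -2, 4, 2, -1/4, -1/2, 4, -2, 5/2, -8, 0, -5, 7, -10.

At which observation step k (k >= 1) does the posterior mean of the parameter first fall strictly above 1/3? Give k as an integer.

k = 3

obs 1: x=-2 → posterior Normal(-13/14, 9/7)
obs 2: x=4 → posterior Normal(1/6, 1)
obs 3: x=2 → posterior Normal(1/2, 9/11)
obs 4: x=-1/4 → posterior Normal(5/13, 9/13)
obs 5: x=-1/2 → posterior Normal(4/15, 3/5)
obs 6: x=4 → posterior Normal(12/17, 9/17)
obs 7: x=-2 → posterior Normal(8/19, 9/19)
obs 8: x=5/2 → posterior Normal(13/21, 3/7)
obs 9: x=-8 → posterior Normal(-3/23, 9/23)
obs 10: x=0 → posterior Normal(-3/25, 9/25)
obs 11: x=-5 → posterior Normal(-13/27, 1/3)
obs 12: x=7 → posterior Normal(1/29, 9/29)
obs 13: x=-10 → posterior Normal(-19/31, 9/31)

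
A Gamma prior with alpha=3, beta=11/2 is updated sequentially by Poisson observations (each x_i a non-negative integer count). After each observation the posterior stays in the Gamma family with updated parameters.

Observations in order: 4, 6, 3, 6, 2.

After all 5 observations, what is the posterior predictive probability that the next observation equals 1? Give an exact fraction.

obs 1: x=4 → posterior Gamma(7, 13/2)
obs 2: x=6 → posterior Gamma(13, 15/2)
obs 3: x=3 → posterior Gamma(16, 17/2)
obs 4: x=6 → posterior Gamma(22, 19/2)
obs 5: x=2 → posterior Gamma(24, 21/2)

2597193522109084038264508476618288/11045767571919545466173812409689943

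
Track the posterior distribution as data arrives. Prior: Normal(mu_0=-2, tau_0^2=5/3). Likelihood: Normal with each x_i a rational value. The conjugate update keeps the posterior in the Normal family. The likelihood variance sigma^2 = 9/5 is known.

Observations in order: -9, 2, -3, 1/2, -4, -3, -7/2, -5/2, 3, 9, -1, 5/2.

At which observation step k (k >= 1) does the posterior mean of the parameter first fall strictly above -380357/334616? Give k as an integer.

obs 1: x=-9 → posterior Normal(-279/52, 45/52)
obs 2: x=2 → posterior Normal(-229/77, 45/77)
obs 3: x=-3 → posterior Normal(-152/51, 15/34)
obs 4: x=1/2 → posterior Normal(-583/254, 45/127)
obs 5: x=-4 → posterior Normal(-783/304, 45/152)
obs 6: x=-3 → posterior Normal(-311/118, 15/59)
obs 7: x=-7/2 → posterior Normal(-277/101, 45/202)
obs 8: x=-5/2 → posterior Normal(-1233/454, 45/227)
obs 9: x=3 → posterior Normal(-361/168, 5/28)
obs 10: x=9 → posterior Normal(-633/554, 45/277)
obs 11: x=-1 → posterior Normal(-683/604, 45/302)
obs 12: x=5/2 → posterior Normal(-93/109, 15/109)

k = 11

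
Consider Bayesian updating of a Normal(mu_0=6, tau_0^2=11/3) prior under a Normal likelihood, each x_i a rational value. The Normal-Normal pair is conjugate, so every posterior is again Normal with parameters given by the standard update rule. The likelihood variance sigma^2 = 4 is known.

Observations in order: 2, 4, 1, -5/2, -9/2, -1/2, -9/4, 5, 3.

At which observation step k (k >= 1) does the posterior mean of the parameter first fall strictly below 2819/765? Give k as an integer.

obs 1: x=2 → posterior Normal(94/23, 44/23)
obs 2: x=4 → posterior Normal(69/17, 22/17)
obs 3: x=1 → posterior Normal(149/45, 44/45)
obs 4: x=-5/2 → posterior Normal(243/112, 11/14)
obs 5: x=-9/2 → posterior Normal(72/67, 44/67)
obs 6: x=-1/2 → posterior Normal(133/156, 22/39)
obs 7: x=-9/4 → posterior Normal(167/356, 44/89)
obs 8: x=5 → posterior Normal(387/400, 11/25)
obs 9: x=3 → posterior Normal(173/148, 44/111)

k = 3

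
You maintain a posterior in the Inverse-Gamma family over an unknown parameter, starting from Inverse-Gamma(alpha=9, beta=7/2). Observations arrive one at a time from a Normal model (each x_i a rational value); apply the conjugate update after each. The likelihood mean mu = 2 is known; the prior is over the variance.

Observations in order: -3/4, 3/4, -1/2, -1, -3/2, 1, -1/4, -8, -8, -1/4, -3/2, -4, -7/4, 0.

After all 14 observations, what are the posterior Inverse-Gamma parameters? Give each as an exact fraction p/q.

obs 1: x=-3/4 → posterior Inverse-Gamma(19/2, 233/32)
obs 2: x=3/4 → posterior Inverse-Gamma(10, 129/16)
obs 3: x=-1/2 → posterior Inverse-Gamma(21/2, 179/16)
obs 4: x=-1 → posterior Inverse-Gamma(11, 251/16)
obs 5: x=-3/2 → posterior Inverse-Gamma(23/2, 349/16)
obs 6: x=1 → posterior Inverse-Gamma(12, 357/16)
obs 7: x=-1/4 → posterior Inverse-Gamma(25/2, 795/32)
obs 8: x=-8 → posterior Inverse-Gamma(13, 2395/32)
obs 9: x=-8 → posterior Inverse-Gamma(27/2, 3995/32)
obs 10: x=-1/4 → posterior Inverse-Gamma(14, 1019/8)
obs 11: x=-3/2 → posterior Inverse-Gamma(29/2, 267/2)
obs 12: x=-4 → posterior Inverse-Gamma(15, 303/2)
obs 13: x=-7/4 → posterior Inverse-Gamma(31/2, 5073/32)
obs 14: x=0 → posterior Inverse-Gamma(16, 5137/32)

alpha=16, beta=5137/32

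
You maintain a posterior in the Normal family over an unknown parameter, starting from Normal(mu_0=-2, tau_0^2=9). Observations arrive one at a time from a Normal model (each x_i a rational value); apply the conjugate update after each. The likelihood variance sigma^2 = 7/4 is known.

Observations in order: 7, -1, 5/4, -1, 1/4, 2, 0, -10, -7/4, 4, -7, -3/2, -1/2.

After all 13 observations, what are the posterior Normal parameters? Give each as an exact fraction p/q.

mu_0=-311/475, tau_0^2=63/475

obs 1: x=7 → posterior Normal(238/43, 63/43)
obs 2: x=-1 → posterior Normal(202/79, 63/79)
obs 3: x=5/4 → posterior Normal(247/115, 63/115)
obs 4: x=-1 → posterior Normal(211/151, 63/151)
obs 5: x=1/4 → posterior Normal(20/17, 63/187)
obs 6: x=2 → posterior Normal(292/223, 63/223)
obs 7: x=0 → posterior Normal(292/259, 9/37)
obs 8: x=-10 → posterior Normal(-68/295, 63/295)
obs 9: x=-7/4 → posterior Normal(-131/331, 63/331)
obs 10: x=4 → posterior Normal(13/367, 63/367)
obs 11: x=-7 → posterior Normal(-239/403, 63/403)
obs 12: x=-3/2 → posterior Normal(-293/439, 63/439)
obs 13: x=-1/2 → posterior Normal(-311/475, 63/475)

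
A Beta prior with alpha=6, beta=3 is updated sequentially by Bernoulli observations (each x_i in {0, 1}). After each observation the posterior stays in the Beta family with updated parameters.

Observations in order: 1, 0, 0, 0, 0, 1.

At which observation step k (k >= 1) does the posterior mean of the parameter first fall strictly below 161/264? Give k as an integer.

obs 1: x=1 → posterior Beta(7, 3)
obs 2: x=0 → posterior Beta(7, 4)
obs 3: x=0 → posterior Beta(7, 5)
obs 4: x=0 → posterior Beta(7, 6)
obs 5: x=0 → posterior Beta(7, 7)
obs 6: x=1 → posterior Beta(8, 7)

k = 3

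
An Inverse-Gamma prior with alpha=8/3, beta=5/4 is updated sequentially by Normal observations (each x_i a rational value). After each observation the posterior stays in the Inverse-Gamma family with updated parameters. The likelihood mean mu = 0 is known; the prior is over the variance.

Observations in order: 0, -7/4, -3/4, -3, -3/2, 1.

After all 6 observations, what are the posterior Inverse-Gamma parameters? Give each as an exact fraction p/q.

obs 1: x=0 → posterior Inverse-Gamma(19/6, 5/4)
obs 2: x=-7/4 → posterior Inverse-Gamma(11/3, 89/32)
obs 3: x=-3/4 → posterior Inverse-Gamma(25/6, 49/16)
obs 4: x=-3 → posterior Inverse-Gamma(14/3, 121/16)
obs 5: x=-3/2 → posterior Inverse-Gamma(31/6, 139/16)
obs 6: x=1 → posterior Inverse-Gamma(17/3, 147/16)

alpha=17/3, beta=147/16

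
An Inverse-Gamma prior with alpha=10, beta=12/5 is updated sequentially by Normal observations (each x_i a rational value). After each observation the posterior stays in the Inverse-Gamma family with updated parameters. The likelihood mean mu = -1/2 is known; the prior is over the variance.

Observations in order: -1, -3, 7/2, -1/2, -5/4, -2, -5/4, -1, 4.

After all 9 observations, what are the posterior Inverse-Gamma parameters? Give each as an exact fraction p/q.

alpha=29/2, beta=2047/80

obs 1: x=-1 → posterior Inverse-Gamma(21/2, 101/40)
obs 2: x=-3 → posterior Inverse-Gamma(11, 113/20)
obs 3: x=7/2 → posterior Inverse-Gamma(23/2, 273/20)
obs 4: x=-1/2 → posterior Inverse-Gamma(12, 273/20)
obs 5: x=-5/4 → posterior Inverse-Gamma(25/2, 2229/160)
obs 6: x=-2 → posterior Inverse-Gamma(13, 2409/160)
obs 7: x=-5/4 → posterior Inverse-Gamma(27/2, 1227/80)
obs 8: x=-1 → posterior Inverse-Gamma(14, 1237/80)
obs 9: x=4 → posterior Inverse-Gamma(29/2, 2047/80)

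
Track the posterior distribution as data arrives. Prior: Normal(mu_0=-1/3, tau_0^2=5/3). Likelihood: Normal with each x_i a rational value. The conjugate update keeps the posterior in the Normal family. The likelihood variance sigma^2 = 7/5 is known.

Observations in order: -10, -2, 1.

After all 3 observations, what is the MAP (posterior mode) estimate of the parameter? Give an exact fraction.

obs 1: x=-10 → posterior Normal(-257/46, 35/46)
obs 2: x=-2 → posterior Normal(-307/71, 35/71)
obs 3: x=1 → posterior Normal(-47/16, 35/96)

-47/16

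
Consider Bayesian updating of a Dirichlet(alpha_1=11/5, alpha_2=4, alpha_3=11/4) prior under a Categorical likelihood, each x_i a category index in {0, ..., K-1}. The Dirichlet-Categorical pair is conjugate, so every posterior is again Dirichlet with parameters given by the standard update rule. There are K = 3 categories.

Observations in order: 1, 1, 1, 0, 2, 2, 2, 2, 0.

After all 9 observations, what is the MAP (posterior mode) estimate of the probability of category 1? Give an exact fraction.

120/299

obs 1: x=1 → posterior Dirichlet(11/5, 5, 11/4)
obs 2: x=1 → posterior Dirichlet(11/5, 6, 11/4)
obs 3: x=1 → posterior Dirichlet(11/5, 7, 11/4)
obs 4: x=0 → posterior Dirichlet(16/5, 7, 11/4)
obs 5: x=2 → posterior Dirichlet(16/5, 7, 15/4)
obs 6: x=2 → posterior Dirichlet(16/5, 7, 19/4)
obs 7: x=2 → posterior Dirichlet(16/5, 7, 23/4)
obs 8: x=2 → posterior Dirichlet(16/5, 7, 27/4)
obs 9: x=0 → posterior Dirichlet(21/5, 7, 27/4)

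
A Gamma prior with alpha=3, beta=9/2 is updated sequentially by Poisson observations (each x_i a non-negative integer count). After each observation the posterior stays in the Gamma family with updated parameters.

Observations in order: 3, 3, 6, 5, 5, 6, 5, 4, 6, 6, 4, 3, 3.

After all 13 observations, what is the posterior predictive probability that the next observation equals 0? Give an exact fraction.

obs 1: x=3 → posterior Gamma(6, 11/2)
obs 2: x=3 → posterior Gamma(9, 13/2)
obs 3: x=6 → posterior Gamma(15, 15/2)
obs 4: x=5 → posterior Gamma(20, 17/2)
obs 5: x=5 → posterior Gamma(25, 19/2)
obs 6: x=6 → posterior Gamma(31, 21/2)
obs 7: x=5 → posterior Gamma(36, 23/2)
obs 8: x=4 → posterior Gamma(40, 25/2)
obs 9: x=6 → posterior Gamma(46, 27/2)
obs 10: x=6 → posterior Gamma(52, 29/2)
obs 11: x=4 → posterior Gamma(56, 31/2)
obs 12: x=3 → posterior Gamma(59, 33/2)
obs 13: x=3 → posterior Gamma(62, 35/2)

539782436982347484203948377350754466121763007587735041549470427213464063243009150028228759765625/16924151024623061317103453164864394043537958418969369432817482078357454592183099846564553474068969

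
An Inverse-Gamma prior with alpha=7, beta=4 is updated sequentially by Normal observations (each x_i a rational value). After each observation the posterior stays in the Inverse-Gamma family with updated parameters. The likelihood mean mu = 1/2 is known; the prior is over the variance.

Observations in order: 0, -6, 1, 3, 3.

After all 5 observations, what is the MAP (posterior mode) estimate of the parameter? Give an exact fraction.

253/84

obs 1: x=0 → posterior Inverse-Gamma(15/2, 33/8)
obs 2: x=-6 → posterior Inverse-Gamma(8, 101/4)
obs 3: x=1 → posterior Inverse-Gamma(17/2, 203/8)
obs 4: x=3 → posterior Inverse-Gamma(9, 57/2)
obs 5: x=3 → posterior Inverse-Gamma(19/2, 253/8)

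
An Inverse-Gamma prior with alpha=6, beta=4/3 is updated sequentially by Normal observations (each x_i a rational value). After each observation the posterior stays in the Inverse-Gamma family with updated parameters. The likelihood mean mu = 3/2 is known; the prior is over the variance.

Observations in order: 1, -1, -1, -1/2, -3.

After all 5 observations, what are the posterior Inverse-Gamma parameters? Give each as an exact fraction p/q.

alpha=17/2, beta=119/6

obs 1: x=1 → posterior Inverse-Gamma(13/2, 35/24)
obs 2: x=-1 → posterior Inverse-Gamma(7, 55/12)
obs 3: x=-1 → posterior Inverse-Gamma(15/2, 185/24)
obs 4: x=-1/2 → posterior Inverse-Gamma(8, 233/24)
obs 5: x=-3 → posterior Inverse-Gamma(17/2, 119/6)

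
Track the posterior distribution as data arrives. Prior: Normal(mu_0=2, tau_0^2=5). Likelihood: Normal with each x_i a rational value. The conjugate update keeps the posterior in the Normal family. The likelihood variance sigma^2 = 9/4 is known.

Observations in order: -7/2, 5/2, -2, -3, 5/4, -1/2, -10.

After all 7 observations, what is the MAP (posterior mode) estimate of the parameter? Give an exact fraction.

obs 1: x=-7/2 → posterior Normal(-52/29, 45/29)
obs 2: x=5/2 → posterior Normal(-2/49, 45/49)
obs 3: x=-2 → posterior Normal(-14/23, 15/23)
obs 4: x=-3 → posterior Normal(-102/89, 45/89)
obs 5: x=5/4 → posterior Normal(-77/109, 45/109)
obs 6: x=-1/2 → posterior Normal(-29/43, 15/43)
obs 7: x=-10 → posterior Normal(-287/149, 45/149)

-287/149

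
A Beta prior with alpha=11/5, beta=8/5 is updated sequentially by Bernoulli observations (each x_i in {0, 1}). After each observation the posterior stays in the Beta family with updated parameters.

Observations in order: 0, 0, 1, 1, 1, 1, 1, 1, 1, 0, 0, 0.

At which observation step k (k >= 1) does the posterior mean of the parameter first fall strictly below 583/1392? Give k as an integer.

k = 2

obs 1: x=0 → posterior Beta(11/5, 13/5)
obs 2: x=0 → posterior Beta(11/5, 18/5)
obs 3: x=1 → posterior Beta(16/5, 18/5)
obs 4: x=1 → posterior Beta(21/5, 18/5)
obs 5: x=1 → posterior Beta(26/5, 18/5)
obs 6: x=1 → posterior Beta(31/5, 18/5)
obs 7: x=1 → posterior Beta(36/5, 18/5)
obs 8: x=1 → posterior Beta(41/5, 18/5)
obs 9: x=1 → posterior Beta(46/5, 18/5)
obs 10: x=0 → posterior Beta(46/5, 23/5)
obs 11: x=0 → posterior Beta(46/5, 28/5)
obs 12: x=0 → posterior Beta(46/5, 33/5)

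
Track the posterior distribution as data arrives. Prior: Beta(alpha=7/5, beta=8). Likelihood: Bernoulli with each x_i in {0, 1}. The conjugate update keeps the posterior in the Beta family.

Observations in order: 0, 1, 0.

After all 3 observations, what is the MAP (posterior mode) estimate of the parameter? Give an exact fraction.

obs 1: x=0 → posterior Beta(7/5, 9)
obs 2: x=1 → posterior Beta(12/5, 9)
obs 3: x=0 → posterior Beta(12/5, 10)

7/52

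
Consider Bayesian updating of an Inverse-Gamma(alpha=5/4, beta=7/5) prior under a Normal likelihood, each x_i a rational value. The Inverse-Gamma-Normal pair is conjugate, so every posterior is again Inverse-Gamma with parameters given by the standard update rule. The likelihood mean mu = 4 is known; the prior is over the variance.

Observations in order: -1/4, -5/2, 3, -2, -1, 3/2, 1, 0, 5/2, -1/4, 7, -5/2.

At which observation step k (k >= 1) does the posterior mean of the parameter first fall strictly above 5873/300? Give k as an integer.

k = 2

obs 1: x=-1/4 → posterior Inverse-Gamma(7/4, 1669/160)
obs 2: x=-5/2 → posterior Inverse-Gamma(9/4, 5049/160)
obs 3: x=3 → posterior Inverse-Gamma(11/4, 5129/160)
obs 4: x=-2 → posterior Inverse-Gamma(13/4, 8009/160)
obs 5: x=-1 → posterior Inverse-Gamma(15/4, 10009/160)
obs 6: x=3/2 → posterior Inverse-Gamma(17/4, 10509/160)
obs 7: x=1 → posterior Inverse-Gamma(19/4, 11229/160)
obs 8: x=0 → posterior Inverse-Gamma(21/4, 12509/160)
obs 9: x=5/2 → posterior Inverse-Gamma(23/4, 12689/160)
obs 10: x=-1/4 → posterior Inverse-Gamma(25/4, 7067/80)
obs 11: x=7 → posterior Inverse-Gamma(27/4, 7427/80)
obs 12: x=-5/2 → posterior Inverse-Gamma(29/4, 9117/80)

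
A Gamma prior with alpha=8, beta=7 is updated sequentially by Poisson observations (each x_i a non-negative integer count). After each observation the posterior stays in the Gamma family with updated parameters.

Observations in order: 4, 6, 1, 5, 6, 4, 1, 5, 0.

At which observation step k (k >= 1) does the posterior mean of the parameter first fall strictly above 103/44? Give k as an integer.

obs 1: x=4 → posterior Gamma(12, 8)
obs 2: x=6 → posterior Gamma(18, 9)
obs 3: x=1 → posterior Gamma(19, 10)
obs 4: x=5 → posterior Gamma(24, 11)
obs 5: x=6 → posterior Gamma(30, 12)
obs 6: x=4 → posterior Gamma(34, 13)
obs 7: x=1 → posterior Gamma(35, 14)
obs 8: x=5 → posterior Gamma(40, 15)
obs 9: x=0 → posterior Gamma(40, 16)

k = 5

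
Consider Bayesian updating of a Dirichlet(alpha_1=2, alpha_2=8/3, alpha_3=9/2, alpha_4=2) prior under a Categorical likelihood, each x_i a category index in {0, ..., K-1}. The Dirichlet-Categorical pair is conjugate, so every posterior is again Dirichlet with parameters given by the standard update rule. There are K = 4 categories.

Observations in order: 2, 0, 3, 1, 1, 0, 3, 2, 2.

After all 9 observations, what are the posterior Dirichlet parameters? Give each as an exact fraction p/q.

alpha_1=4, alpha_2=14/3, alpha_3=15/2, alpha_4=4

obs 1: x=2 → posterior Dirichlet(2, 8/3, 11/2, 2)
obs 2: x=0 → posterior Dirichlet(3, 8/3, 11/2, 2)
obs 3: x=3 → posterior Dirichlet(3, 8/3, 11/2, 3)
obs 4: x=1 → posterior Dirichlet(3, 11/3, 11/2, 3)
obs 5: x=1 → posterior Dirichlet(3, 14/3, 11/2, 3)
obs 6: x=0 → posterior Dirichlet(4, 14/3, 11/2, 3)
obs 7: x=3 → posterior Dirichlet(4, 14/3, 11/2, 4)
obs 8: x=2 → posterior Dirichlet(4, 14/3, 13/2, 4)
obs 9: x=2 → posterior Dirichlet(4, 14/3, 15/2, 4)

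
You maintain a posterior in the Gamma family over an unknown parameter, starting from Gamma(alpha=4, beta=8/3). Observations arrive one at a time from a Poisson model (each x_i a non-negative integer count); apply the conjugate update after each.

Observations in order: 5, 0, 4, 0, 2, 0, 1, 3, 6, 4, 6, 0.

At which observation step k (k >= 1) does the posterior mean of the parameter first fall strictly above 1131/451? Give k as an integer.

k = 11

obs 1: x=5 → posterior Gamma(9, 11/3)
obs 2: x=0 → posterior Gamma(9, 14/3)
obs 3: x=4 → posterior Gamma(13, 17/3)
obs 4: x=0 → posterior Gamma(13, 20/3)
obs 5: x=2 → posterior Gamma(15, 23/3)
obs 6: x=0 → posterior Gamma(15, 26/3)
obs 7: x=1 → posterior Gamma(16, 29/3)
obs 8: x=3 → posterior Gamma(19, 32/3)
obs 9: x=6 → posterior Gamma(25, 35/3)
obs 10: x=4 → posterior Gamma(29, 38/3)
obs 11: x=6 → posterior Gamma(35, 41/3)
obs 12: x=0 → posterior Gamma(35, 44/3)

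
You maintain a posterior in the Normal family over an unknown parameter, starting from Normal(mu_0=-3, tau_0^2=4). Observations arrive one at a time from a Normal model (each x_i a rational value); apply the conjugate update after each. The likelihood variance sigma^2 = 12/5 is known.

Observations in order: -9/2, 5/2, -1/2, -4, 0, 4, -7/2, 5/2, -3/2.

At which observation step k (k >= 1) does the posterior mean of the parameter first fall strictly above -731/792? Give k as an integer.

k = 6

obs 1: x=-9/2 → posterior Normal(-63/16, 3/2)
obs 2: x=5/2 → posterior Normal(-19/13, 12/13)
obs 3: x=-1/2 → posterior Normal(-43/36, 2/3)
obs 4: x=-4 → posterior Normal(-83/46, 12/23)
obs 5: x=0 → posterior Normal(-83/56, 3/7)
obs 6: x=4 → posterior Normal(-43/66, 4/11)
obs 7: x=-7/2 → posterior Normal(-39/38, 6/19)
obs 8: x=5/2 → posterior Normal(-53/86, 12/43)
obs 9: x=-3/2 → posterior Normal(-17/24, 1/4)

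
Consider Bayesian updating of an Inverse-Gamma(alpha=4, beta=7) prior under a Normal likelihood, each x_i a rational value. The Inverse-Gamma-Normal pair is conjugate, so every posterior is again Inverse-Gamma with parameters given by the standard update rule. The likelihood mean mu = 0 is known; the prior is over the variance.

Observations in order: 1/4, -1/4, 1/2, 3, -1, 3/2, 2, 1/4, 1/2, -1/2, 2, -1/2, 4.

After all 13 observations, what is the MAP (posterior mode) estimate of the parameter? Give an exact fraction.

823/368

obs 1: x=1/4 → posterior Inverse-Gamma(9/2, 225/32)
obs 2: x=-1/4 → posterior Inverse-Gamma(5, 113/16)
obs 3: x=1/2 → posterior Inverse-Gamma(11/2, 115/16)
obs 4: x=3 → posterior Inverse-Gamma(6, 187/16)
obs 5: x=-1 → posterior Inverse-Gamma(13/2, 195/16)
obs 6: x=3/2 → posterior Inverse-Gamma(7, 213/16)
obs 7: x=2 → posterior Inverse-Gamma(15/2, 245/16)
obs 8: x=1/4 → posterior Inverse-Gamma(8, 491/32)
obs 9: x=1/2 → posterior Inverse-Gamma(17/2, 495/32)
obs 10: x=-1/2 → posterior Inverse-Gamma(9, 499/32)
obs 11: x=2 → posterior Inverse-Gamma(19/2, 563/32)
obs 12: x=-1/2 → posterior Inverse-Gamma(10, 567/32)
obs 13: x=4 → posterior Inverse-Gamma(21/2, 823/32)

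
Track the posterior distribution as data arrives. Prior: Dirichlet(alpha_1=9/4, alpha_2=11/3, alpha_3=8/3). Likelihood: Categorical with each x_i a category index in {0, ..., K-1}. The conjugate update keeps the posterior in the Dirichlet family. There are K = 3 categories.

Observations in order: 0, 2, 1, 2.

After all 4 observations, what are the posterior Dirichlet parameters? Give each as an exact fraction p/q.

alpha_1=13/4, alpha_2=14/3, alpha_3=14/3

obs 1: x=0 → posterior Dirichlet(13/4, 11/3, 8/3)
obs 2: x=2 → posterior Dirichlet(13/4, 11/3, 11/3)
obs 3: x=1 → posterior Dirichlet(13/4, 14/3, 11/3)
obs 4: x=2 → posterior Dirichlet(13/4, 14/3, 14/3)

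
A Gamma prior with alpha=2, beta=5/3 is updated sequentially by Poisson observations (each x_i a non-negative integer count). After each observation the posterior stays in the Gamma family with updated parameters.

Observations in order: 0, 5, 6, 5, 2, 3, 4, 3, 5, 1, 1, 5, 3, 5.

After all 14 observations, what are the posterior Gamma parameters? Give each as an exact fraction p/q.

obs 1: x=0 → posterior Gamma(2, 8/3)
obs 2: x=5 → posterior Gamma(7, 11/3)
obs 3: x=6 → posterior Gamma(13, 14/3)
obs 4: x=5 → posterior Gamma(18, 17/3)
obs 5: x=2 → posterior Gamma(20, 20/3)
obs 6: x=3 → posterior Gamma(23, 23/3)
obs 7: x=4 → posterior Gamma(27, 26/3)
obs 8: x=3 → posterior Gamma(30, 29/3)
obs 9: x=5 → posterior Gamma(35, 32/3)
obs 10: x=1 → posterior Gamma(36, 35/3)
obs 11: x=1 → posterior Gamma(37, 38/3)
obs 12: x=5 → posterior Gamma(42, 41/3)
obs 13: x=3 → posterior Gamma(45, 44/3)
obs 14: x=5 → posterior Gamma(50, 47/3)

alpha=50, beta=47/3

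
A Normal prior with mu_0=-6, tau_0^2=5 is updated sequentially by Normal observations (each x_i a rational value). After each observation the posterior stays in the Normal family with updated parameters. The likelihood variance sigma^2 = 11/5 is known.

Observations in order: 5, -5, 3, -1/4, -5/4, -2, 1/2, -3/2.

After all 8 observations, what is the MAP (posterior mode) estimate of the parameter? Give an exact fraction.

obs 1: x=5 → posterior Normal(59/36, 55/36)
obs 2: x=-5 → posterior Normal(-66/61, 55/61)
obs 3: x=3 → posterior Normal(9/86, 55/86)
obs 4: x=-1/4 → posterior Normal(11/444, 55/111)
obs 5: x=-5/4 → posterior Normal(-57/272, 55/136)
obs 6: x=-2 → posterior Normal(-157/322, 55/161)
obs 7: x=1/2 → posterior Normal(-11/31, 55/186)
obs 8: x=-3/2 → posterior Normal(-207/422, 55/211)

-207/422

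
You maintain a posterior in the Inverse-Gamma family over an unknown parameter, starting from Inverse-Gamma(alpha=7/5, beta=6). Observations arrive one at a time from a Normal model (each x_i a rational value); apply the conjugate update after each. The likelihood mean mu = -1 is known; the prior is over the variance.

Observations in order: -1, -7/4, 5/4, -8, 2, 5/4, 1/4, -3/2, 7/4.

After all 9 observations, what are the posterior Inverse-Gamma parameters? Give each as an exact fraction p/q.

obs 1: x=-1 → posterior Inverse-Gamma(19/10, 6)
obs 2: x=-7/4 → posterior Inverse-Gamma(12/5, 201/32)
obs 3: x=5/4 → posterior Inverse-Gamma(29/10, 141/16)
obs 4: x=-8 → posterior Inverse-Gamma(17/5, 533/16)
obs 5: x=2 → posterior Inverse-Gamma(39/10, 605/16)
obs 6: x=5/4 → posterior Inverse-Gamma(22/5, 1291/32)
obs 7: x=1/4 → posterior Inverse-Gamma(49/10, 329/8)
obs 8: x=-3/2 → posterior Inverse-Gamma(27/5, 165/4)
obs 9: x=7/4 → posterior Inverse-Gamma(59/10, 1441/32)

alpha=59/10, beta=1441/32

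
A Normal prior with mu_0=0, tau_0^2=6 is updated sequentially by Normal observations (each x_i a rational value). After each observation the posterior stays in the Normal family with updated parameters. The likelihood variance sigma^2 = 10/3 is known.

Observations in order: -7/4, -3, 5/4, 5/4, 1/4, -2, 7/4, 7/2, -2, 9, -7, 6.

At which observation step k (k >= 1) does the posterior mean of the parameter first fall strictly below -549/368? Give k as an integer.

obs 1: x=-7/4 → posterior Normal(-9/8, 15/7)
obs 2: x=-3 → posterior Normal(-171/92, 30/23)
obs 3: x=5/4 → posterior Normal(-63/64, 15/16)
obs 4: x=5/4 → posterior Normal(-81/164, 30/41)
obs 5: x=1/4 → posterior Normal(-9/25, 3/5)
obs 6: x=-2 → posterior Normal(-36/59, 30/59)
obs 7: x=7/4 → posterior Normal(-81/272, 15/34)
obs 8: x=7/2 → posterior Normal(45/308, 30/77)
obs 9: x=-2 → posterior Normal(-27/344, 15/43)
obs 10: x=9 → posterior Normal(297/380, 6/19)
obs 11: x=-7 → posterior Normal(45/416, 15/52)
obs 12: x=6 → posterior Normal(261/452, 30/113)

k = 2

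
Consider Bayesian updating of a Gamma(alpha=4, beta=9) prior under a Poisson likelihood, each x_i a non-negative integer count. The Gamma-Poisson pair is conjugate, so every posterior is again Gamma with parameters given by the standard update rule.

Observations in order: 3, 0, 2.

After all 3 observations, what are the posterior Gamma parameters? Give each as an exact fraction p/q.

obs 1: x=3 → posterior Gamma(7, 10)
obs 2: x=0 → posterior Gamma(7, 11)
obs 3: x=2 → posterior Gamma(9, 12)

alpha=9, beta=12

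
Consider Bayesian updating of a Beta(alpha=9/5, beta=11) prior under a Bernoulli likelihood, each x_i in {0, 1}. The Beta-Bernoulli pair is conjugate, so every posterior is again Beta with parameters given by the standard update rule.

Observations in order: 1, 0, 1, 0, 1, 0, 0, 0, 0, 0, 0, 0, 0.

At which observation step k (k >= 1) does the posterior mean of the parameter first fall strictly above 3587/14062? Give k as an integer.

k = 5

obs 1: x=1 → posterior Beta(14/5, 11)
obs 2: x=0 → posterior Beta(14/5, 12)
obs 3: x=1 → posterior Beta(19/5, 12)
obs 4: x=0 → posterior Beta(19/5, 13)
obs 5: x=1 → posterior Beta(24/5, 13)
obs 6: x=0 → posterior Beta(24/5, 14)
obs 7: x=0 → posterior Beta(24/5, 15)
obs 8: x=0 → posterior Beta(24/5, 16)
obs 9: x=0 → posterior Beta(24/5, 17)
obs 10: x=0 → posterior Beta(24/5, 18)
obs 11: x=0 → posterior Beta(24/5, 19)
obs 12: x=0 → posterior Beta(24/5, 20)
obs 13: x=0 → posterior Beta(24/5, 21)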